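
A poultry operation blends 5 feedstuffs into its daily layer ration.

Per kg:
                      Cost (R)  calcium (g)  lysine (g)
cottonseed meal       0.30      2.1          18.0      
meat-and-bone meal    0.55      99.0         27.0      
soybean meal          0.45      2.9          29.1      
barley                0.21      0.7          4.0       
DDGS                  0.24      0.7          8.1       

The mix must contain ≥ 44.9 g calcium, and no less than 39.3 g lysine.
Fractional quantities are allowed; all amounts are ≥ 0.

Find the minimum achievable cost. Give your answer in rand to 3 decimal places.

Set it up as a linear program. Let x1 = kg of cottonseed meal, x2 = kg of meat-and-bone meal, x3 = kg of soybean meal, x4 = kg of barley, x5 = kg of DDGS.
Minimise 0.3x1 + 0.55x2 + 0.45x3 + 0.21x4 + 0.24x5 with:
  2.1x1 + 99x2 + 2.9x3 + 0.7x4 + 0.7x5 ≥ 44.9   (calcium)
  18x1 + 27x2 + 29.1x3 + 4x4 + 8.1x5 ≥ 39.3   (lysine)
  x1, x2, x3, x4, x5 ≥ 0.
At the optimum only meat-and-bone meal, soybean meal are positive (cottonseed meal, barley, DDGS = 0). Binding constraints: calcium and lysine.
Optimal quantities: meat-and-bone meal = 0.4255 kg, soybean meal = 0.9557 kg.
Total cost: 0.55·0.4255 + 0.45·0.9557 = 0.66409.

R0.664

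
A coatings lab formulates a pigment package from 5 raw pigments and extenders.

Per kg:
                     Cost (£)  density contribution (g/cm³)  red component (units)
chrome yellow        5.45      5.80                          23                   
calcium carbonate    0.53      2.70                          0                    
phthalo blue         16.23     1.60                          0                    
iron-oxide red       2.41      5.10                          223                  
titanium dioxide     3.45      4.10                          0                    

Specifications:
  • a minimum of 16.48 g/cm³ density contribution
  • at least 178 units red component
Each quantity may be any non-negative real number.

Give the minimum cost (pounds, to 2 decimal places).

Let x1 = kg of chrome yellow, x2 = kg of calcium carbonate, x3 = kg of phthalo blue, x4 = kg of iron-oxide red, x5 = kg of titanium dioxide.
min 5.45x1 + 0.53x2 + 16.23x3 + 2.41x4 + 3.45x5 subject to:
  5.8x1 + 2.7x2 + 1.6x3 + 5.1x4 + 4.1x5 ≥ 16.48   (density contribution)
  23x1 + 223x4 ≥ 178   (red component)
  x1, x2, x3, x4, x5 ≥ 0.
The minimum-cost mix takes nothing from chrome yellow, phthalo blue, titanium dioxide — only calcium carbonate, iron-oxide red. The density contribution and red component requirements are met with equality.
That vertex is x2 = 4.596, x4 = 0.7982.
Hence cost = 0.53·4.596 + 2.41·0.7982 = £4.3595.

£4.36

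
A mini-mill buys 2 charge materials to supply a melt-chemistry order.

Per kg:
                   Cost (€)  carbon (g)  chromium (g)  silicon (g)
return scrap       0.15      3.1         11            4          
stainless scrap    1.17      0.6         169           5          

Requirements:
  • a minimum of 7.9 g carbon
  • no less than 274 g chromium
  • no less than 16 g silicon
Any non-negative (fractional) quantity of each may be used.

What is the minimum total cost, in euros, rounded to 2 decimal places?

Treat it as an LP. Let x1 = kg of return scrap, x2 = kg of stainless scrap.
min 0.15x1 + 1.17x2 with:
  3.1x1 + 0.6x2 ≥ 7.9   (carbon)
  11x1 + 169x2 ≥ 274   (chromium)
  4x1 + 5x2 ≥ 16   (silicon)
  x1, x2 ≥ 0.
Both inputs are positive at the optimum. There the carbon and chromium constraints are tight.
Optimal quantities: return scrap = 2.263 kg, stainless scrap = 1.474 kg.
Cost = 0.15·2.263 + 1.17·1.474 = 2.0640.

€2.06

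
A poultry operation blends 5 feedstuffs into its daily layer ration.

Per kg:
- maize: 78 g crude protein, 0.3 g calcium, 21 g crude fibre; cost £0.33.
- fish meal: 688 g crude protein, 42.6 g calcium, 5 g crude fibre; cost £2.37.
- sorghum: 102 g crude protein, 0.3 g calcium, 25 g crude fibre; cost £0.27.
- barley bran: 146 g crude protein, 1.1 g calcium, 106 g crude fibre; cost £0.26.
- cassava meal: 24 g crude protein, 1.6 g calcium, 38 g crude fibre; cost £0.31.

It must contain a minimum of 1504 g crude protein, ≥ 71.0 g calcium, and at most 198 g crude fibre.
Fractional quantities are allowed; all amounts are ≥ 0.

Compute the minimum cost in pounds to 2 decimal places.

£4.70

This is a linear program. Let x1 = kg of maize, x2 = kg of fish meal, x3 = kg of sorghum, x4 = kg of barley bran, x5 = kg of cassava meal.
Minimise 0.33x1 + 2.37x2 + 0.27x3 + 0.26x4 + 0.31x5 subject to:
  78x1 + 688x2 + 102x3 + 146x4 + 24x5 ≥ 1504   (crude protein)
  0.3x1 + 42.6x2 + 0.3x3 + 1.1x4 + 1.6x5 ≥ 71   (calcium)
  21x1 + 5x2 + 25x3 + 106x4 + 38x5 ≤ 198   (crude fibre)
  x1, x2, x3, x4, x5 ≥ 0.
At the optimum only fish meal, sorghum, barley bran are positive (maize, cassava meal = 0). The crude protein, calcium, crude fibre requirements are met with equality.
Solving gives x2 = 1.619, x3 = 1.907, x4 = 1.342.
Cost = 2.37·1.619 + 0.27·1.907 + 0.26·1.342 = 4.7008.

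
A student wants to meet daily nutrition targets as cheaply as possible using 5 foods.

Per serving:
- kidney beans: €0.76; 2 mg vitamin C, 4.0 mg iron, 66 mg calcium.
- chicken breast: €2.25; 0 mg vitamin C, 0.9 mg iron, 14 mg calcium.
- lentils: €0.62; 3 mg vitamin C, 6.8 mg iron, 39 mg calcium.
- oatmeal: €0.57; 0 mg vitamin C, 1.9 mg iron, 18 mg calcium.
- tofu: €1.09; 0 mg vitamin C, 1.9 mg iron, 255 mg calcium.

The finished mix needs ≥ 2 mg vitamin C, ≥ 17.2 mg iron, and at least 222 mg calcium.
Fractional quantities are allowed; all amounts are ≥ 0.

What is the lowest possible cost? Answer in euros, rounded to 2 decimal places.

€2.03

Let x1 = servings of kidney beans, x2 = servings of chicken breast, x3 = servings of lentils, x4 = servings of oatmeal, x5 = servings of tofu.
min 0.76x1 + 2.25x2 + 0.62x3 + 0.57x4 + 1.09x5 subject to:
  2x1 + 3x3 ≥ 2   (vitamin C)
  4x1 + 0.9x2 + 6.8x3 + 1.9x4 + 1.9x5 ≥ 17.2   (iron)
  66x1 + 14x2 + 39x3 + 18x4 + 255x5 ≥ 222   (calcium)
  x1, x2, x3, x4, x5 ≥ 0.
At the optimum only lentils, tofu are positive (kidney beans, chicken breast, oatmeal = 0). The iron and calcium requirements are met with equality.
Optimal quantities: lentils = 2.388 servings, tofu = 0.5053 servings.
Hence cost = 0.62·2.388 + 1.09·0.5053 = €2.0313.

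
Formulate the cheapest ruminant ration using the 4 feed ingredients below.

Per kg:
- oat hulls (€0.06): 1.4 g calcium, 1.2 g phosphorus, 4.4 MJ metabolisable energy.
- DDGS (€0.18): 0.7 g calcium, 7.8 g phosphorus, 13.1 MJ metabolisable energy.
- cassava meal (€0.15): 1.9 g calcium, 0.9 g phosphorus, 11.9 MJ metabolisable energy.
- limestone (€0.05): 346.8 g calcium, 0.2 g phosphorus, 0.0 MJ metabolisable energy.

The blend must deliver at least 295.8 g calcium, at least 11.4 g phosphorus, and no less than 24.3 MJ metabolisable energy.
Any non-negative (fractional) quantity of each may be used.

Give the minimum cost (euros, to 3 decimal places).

Let x1 = kg of oat hulls, x2 = kg of DDGS, x3 = kg of cassava meal, x4 = kg of limestone.
Minimise 0.06x1 + 0.18x2 + 0.15x3 + 0.05x4 s.t.:
  1.4x1 + 0.7x2 + 1.9x3 + 346.8x4 ≥ 295.8   (calcium)
  1.2x1 + 7.8x2 + 0.9x3 + 0.2x4 ≥ 11.4   (phosphorus)
  4.4x1 + 13.1x2 + 11.9x3 ≥ 24.3   (metabolisable energy)
  x1, x2, x3, x4 ≥ 0.
The optimal basis is {DDGS, cassava meal, limestone}; oat hulls drops out. There the calcium, phosphorus, metabolisable energy constraints are tight.
That vertex is x2 = 1.379, x3 = 0.5235, x4 = 0.8473.
Cost = 0.18·1.379 + 0.15·0.5235 + 0.05·0.8473 = 0.36911.

€0.369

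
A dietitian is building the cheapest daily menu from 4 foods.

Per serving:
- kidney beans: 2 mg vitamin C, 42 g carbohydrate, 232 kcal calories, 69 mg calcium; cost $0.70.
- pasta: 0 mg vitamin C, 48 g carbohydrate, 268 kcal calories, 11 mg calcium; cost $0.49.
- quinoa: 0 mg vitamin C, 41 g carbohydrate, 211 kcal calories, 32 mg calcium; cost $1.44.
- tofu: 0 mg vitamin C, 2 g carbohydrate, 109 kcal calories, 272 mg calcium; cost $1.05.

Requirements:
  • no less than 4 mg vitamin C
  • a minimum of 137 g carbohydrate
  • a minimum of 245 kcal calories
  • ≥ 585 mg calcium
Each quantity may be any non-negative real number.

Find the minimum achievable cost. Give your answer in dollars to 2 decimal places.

Let x1 = servings of kidney beans, x2 = servings of pasta, x3 = servings of quinoa, x4 = servings of tofu.
Minimize 0.7x1 + 0.49x2 + 1.44x3 + 1.05x4 s.t.:
  2x1 ≥ 4   (vitamin C)
  42x1 + 48x2 + 41x3 + 2x4 ≥ 137   (carbohydrate)
  232x1 + 268x2 + 211x3 + 109x4 ≥ 245   (calories)
  69x1 + 11x2 + 32x3 + 272x4 ≥ 585   (calcium)
  x1, x2, x3, x4 ≥ 0.
The minimum-cost mix takes nothing from quinoa — only kidney beans, pasta, tofu. There the vitamin C, carbohydrate, calcium constraints are tight.
So kidney beans = 2 servings, pasta = 1.037 servings, tofu = 1.601 servings.
Objective = 0.7·2 + 0.49·1.037 + 1.05·1.601 = 3.5892.

$3.59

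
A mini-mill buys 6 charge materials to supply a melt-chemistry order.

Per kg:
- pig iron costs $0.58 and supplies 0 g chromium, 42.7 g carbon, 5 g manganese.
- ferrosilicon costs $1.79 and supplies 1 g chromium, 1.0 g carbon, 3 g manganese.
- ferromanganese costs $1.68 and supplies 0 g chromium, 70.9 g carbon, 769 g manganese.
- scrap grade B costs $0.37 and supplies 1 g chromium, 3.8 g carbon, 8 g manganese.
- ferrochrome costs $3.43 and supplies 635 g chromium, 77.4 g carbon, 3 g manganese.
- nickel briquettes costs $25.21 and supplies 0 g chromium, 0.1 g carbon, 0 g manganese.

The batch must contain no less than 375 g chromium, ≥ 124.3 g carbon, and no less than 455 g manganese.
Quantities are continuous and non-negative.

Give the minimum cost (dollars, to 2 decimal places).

$3.51

Let x1 = kg of pig iron, x2 = kg of ferrosilicon, x3 = kg of ferromanganese, x4 = kg of scrap grade B, x5 = kg of ferrochrome, x6 = kg of nickel briquettes.
Minimise 0.58x1 + 1.79x2 + 1.68x3 + 0.37x4 + 3.43x5 + 25.21x6 with:
  1x2 + 1x4 + 635x5 ≥ 375   (chromium)
  42.7x1 + 1x2 + 70.9x3 + 3.8x4 + 77.4x5 + 0.1x6 ≥ 124.3   (carbon)
  5x1 + 3x2 + 769x3 + 8x4 + 3x5 ≥ 455   (manganese)
  x1, x2, x3, x4, x5, x6 ≥ 0.
The minimum-cost mix takes nothing from ferrosilicon, scrap grade B, nickel briquettes — only pig iron, ferromanganese, ferrochrome. Binding constraints: chromium, carbon, manganese.
Solving gives x1 = 0.8713, x3 = 0.5837, x5 = 0.5906.
Total cost: 0.58·0.8713 + 1.68·0.5837 + 3.43·0.5906 = 3.5117.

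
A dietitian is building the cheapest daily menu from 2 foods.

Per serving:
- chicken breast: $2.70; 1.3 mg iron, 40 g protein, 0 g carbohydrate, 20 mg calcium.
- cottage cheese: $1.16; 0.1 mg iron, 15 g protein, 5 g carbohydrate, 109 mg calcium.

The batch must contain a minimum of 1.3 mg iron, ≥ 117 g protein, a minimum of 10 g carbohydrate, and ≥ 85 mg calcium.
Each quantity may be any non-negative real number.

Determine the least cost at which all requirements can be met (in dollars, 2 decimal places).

This is a linear program. Let x1 = servings of chicken breast, x2 = servings of cottage cheese.
Minimize 2.7x1 + 1.16x2 s.t.:
  1.3x1 + 0.1x2 ≥ 1.3   (iron)
  40x1 + 15x2 ≥ 117   (protein)
  5x2 ≥ 10   (carbohydrate)
  20x1 + 109x2 ≥ 85   (calcium)
  x1, x2 ≥ 0.
Both inputs are positive at the optimum. The protein and carbohydrate requirements are met with equality.
Optimal quantities: chicken breast = 2.175 servings, cottage cheese = 2 servings.
Cost = 2.7·2.175 + 1.16·2 = 8.1925.

$8.19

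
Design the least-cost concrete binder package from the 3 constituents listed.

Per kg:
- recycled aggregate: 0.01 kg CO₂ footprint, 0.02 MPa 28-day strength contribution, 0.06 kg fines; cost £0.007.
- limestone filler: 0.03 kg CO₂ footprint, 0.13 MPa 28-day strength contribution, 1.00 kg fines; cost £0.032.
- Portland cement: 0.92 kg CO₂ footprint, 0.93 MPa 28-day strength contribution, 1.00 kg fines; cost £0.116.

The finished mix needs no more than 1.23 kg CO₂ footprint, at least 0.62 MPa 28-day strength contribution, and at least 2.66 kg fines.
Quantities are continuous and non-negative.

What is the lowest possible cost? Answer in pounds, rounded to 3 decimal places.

This is a linear program. Let x1 = kg of recycled aggregate, x2 = kg of limestone filler, x3 = kg of Portland cement.
Minimise 0.007x1 + 0.032x2 + 0.116x3 with:
  0.01x1 + 0.03x2 + 0.92x3 ≤ 1.23   (CO₂ footprint)
  0.02x1 + 0.13x2 + 0.93x3 ≥ 0.62   (28-day strength contribution)
  0.06x1 + 1x2 + 1x3 ≥ 2.66   (fines)
  x1, x2, x3 ≥ 0.
At the optimum only limestone filler, Portland cement are positive (recycled aggregate = 0). Binding constraints: 28-day strength contribution and fines.
That vertex is x2 = 2.317, x3 = 0.3427.
Total cost: 0.032·2.317 + 0.116·0.3427 = 0.11390.

£0.114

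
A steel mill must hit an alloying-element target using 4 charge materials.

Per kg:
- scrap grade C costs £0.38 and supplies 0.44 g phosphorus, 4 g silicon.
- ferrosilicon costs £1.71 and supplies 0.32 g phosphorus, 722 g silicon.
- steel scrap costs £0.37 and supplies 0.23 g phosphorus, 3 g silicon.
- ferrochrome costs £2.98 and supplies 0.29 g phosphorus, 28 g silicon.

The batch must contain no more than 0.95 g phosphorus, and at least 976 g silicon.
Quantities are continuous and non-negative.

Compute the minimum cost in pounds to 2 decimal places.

£2.31

This is a linear program. Let x1 = kg of scrap grade C, x2 = kg of ferrosilicon, x3 = kg of steel scrap, x4 = kg of ferrochrome.
Minimise 0.38x1 + 1.71x2 + 0.37x3 + 2.98x4 s.t.:
  0.44x1 + 0.32x2 + 0.23x3 + 0.29x4 ≤ 0.95   (phosphorus)
  4x1 + 722x2 + 3x3 + 28x4 ≥ 976   (silicon)
  x1, x2, x3, x4 ≥ 0.
The optimal basis is {ferrosilicon}; scrap grade C, steel scrap, ferrochrome drop out. There the silicon constraint is tight.
That vertex is x2 = 1.352.
Hence cost = 1.71·1.352 = £2.3119.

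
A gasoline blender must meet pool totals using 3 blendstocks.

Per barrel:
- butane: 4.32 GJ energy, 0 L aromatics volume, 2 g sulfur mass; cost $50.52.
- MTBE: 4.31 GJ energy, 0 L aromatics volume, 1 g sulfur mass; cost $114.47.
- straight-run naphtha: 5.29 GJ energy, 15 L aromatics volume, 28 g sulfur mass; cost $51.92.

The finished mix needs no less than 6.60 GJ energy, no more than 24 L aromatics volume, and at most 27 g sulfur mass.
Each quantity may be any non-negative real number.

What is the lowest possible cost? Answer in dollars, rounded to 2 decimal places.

Treat it as an LP. Let x1 = barrels of butane, x2 = barrels of MTBE, x3 = barrels of straight-run naphtha.
Minimize 50.52x1 + 114.47x2 + 51.92x3 with:
  4.32x1 + 4.31x2 + 5.29x3 ≥ 6.6   (energy)
  15x3 ≤ 24   (aromatics volume)
  2x1 + 1x2 + 28x3 ≤ 27   (sulfur mass)
  x1, x2, x3 ≥ 0.
The optimal basis is {butane, straight-run naphtha}; MTBE drops out. There the energy and sulfur mass constraints are tight.
So butane = 0.3802 barrels, straight-run naphtha = 0.9371 barrels.
Total cost: 50.52·0.3802 + 51.92·0.9371 = 67.8619.

$67.86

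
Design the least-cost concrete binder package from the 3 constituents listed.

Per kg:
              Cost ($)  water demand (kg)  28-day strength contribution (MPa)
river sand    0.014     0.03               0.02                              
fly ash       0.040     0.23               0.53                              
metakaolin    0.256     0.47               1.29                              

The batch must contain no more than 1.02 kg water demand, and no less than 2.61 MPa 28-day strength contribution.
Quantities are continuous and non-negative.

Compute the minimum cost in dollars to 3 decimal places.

Set it up as a linear program. Let x1 = kg of river sand, x2 = kg of fly ash, x3 = kg of metakaolin.
min 0.014x1 + 0.04x2 + 0.256x3 subject to:
  0.03x1 + 0.23x2 + 0.47x3 ≤ 1.02   (water demand)
  0.02x1 + 0.53x2 + 1.29x3 ≥ 2.61   (28-day strength contribution)
  x1, x2, x3 ≥ 0.
The minimum-cost mix takes nothing from river sand — only fly ash, metakaolin. The water demand and 28-day strength contribution requirements are met with equality.
That vertex is x2 = 1.872, x3 = 1.254.
Objective = 0.04·1.872 + 0.256·1.254 = 0.39590.

$0.396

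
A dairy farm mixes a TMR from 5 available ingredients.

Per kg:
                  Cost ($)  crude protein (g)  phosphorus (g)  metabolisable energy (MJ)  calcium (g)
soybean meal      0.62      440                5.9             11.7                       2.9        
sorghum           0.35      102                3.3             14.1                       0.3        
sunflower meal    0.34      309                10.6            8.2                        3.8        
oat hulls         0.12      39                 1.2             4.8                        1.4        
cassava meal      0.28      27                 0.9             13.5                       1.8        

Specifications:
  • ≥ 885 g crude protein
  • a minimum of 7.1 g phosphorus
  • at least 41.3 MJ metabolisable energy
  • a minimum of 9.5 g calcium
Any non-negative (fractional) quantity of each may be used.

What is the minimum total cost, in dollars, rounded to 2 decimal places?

$1.32

Let x1 = kg of soybean meal, x2 = kg of sorghum, x3 = kg of sunflower meal, x4 = kg of oat hulls, x5 = kg of cassava meal.
Minimize 0.62x1 + 0.35x2 + 0.34x3 + 0.12x4 + 0.28x5 s.t.:
  440x1 + 102x2 + 309x3 + 39x4 + 27x5 ≥ 885   (crude protein)
  5.9x1 + 3.3x2 + 10.6x3 + 1.2x4 + 0.9x5 ≥ 7.1   (phosphorus)
  11.7x1 + 14.1x2 + 8.2x3 + 4.8x4 + 13.5x5 ≥ 41.3   (metabolisable energy)
  2.9x1 + 0.3x2 + 3.8x3 + 1.4x4 + 1.8x5 ≥ 9.5   (calcium)
  x1, x2, x3, x4, x5 ≥ 0.
The optimal basis is {sunflower meal, cassava meal}; soybean meal, sorghum, oat hulls drop out. There the crude protein and metabolisable energy constraints are tight.
So sunflower meal = 2.742 kg, cassava meal = 1.394 kg.
Objective = 0.34·2.742 + 0.28·1.394 = 1.3226.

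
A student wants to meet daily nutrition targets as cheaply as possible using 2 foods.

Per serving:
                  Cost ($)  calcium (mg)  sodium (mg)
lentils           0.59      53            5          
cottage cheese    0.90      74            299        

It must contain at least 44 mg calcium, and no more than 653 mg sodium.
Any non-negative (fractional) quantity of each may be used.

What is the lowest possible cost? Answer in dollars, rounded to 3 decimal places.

$0.490

Let x1 = servings of lentils, x2 = servings of cottage cheese.
min 0.59x1 + 0.9x2 s.t.:
  53x1 + 74x2 ≥ 44   (calcium)
  5x1 + 299x2 ≤ 653   (sodium)
  x1, x2 ≥ 0.
The cheapest feasible vertex uses only lentils; cottage cheese is not used. There the calcium constraint is tight.
Optimal quantities: lentils = 0.8302 servings.
Total cost: 0.59·0.8302 = 0.48982.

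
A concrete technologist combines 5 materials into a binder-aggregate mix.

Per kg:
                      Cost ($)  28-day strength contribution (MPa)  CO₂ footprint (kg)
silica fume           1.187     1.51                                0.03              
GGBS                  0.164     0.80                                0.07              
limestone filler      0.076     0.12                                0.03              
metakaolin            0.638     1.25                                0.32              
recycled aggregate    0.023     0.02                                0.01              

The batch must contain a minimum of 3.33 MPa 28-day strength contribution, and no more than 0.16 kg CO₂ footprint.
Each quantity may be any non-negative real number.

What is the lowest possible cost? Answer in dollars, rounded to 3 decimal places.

Let x1 = kg of silica fume, x2 = kg of GGBS, x3 = kg of limestone filler, x4 = kg of metakaolin, x5 = kg of recycled aggregate.
min 1.187x1 + 0.164x2 + 0.076x3 + 0.638x4 + 0.023x5 with:
  1.51x1 + 0.8x2 + 0.12x3 + 1.25x4 + 0.02x5 ≥ 3.33   (28-day strength contribution)
  0.03x1 + 0.07x2 + 0.03x3 + 0.32x4 + 0.01x5 ≤ 0.16   (CO₂ footprint)
  x1, x2, x3, x4, x5 ≥ 0.
The optimal basis is {silica fume, GGBS}; limestone filler, metakaolin, recycled aggregate drop out. There the 28-day strength contribution and CO₂ footprint constraints are tight.
So silica fume = 1.286 kg, GGBS = 1.734 kg.
Total cost: 1.187·1.286 + 0.164·1.734 = 1.81086.

$1.811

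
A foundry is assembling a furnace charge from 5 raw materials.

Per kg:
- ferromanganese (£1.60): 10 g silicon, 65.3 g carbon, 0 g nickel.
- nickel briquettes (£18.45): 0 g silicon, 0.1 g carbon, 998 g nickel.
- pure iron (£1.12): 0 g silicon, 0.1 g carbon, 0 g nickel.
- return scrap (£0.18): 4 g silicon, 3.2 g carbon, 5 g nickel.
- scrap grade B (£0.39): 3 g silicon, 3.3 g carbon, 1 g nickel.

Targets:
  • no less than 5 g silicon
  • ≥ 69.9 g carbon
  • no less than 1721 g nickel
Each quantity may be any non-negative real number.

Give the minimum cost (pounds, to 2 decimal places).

Set it up as a linear program. Let x1 = kg of ferromanganese, x2 = kg of nickel briquettes, x3 = kg of pure iron, x4 = kg of return scrap, x5 = kg of scrap grade B.
Minimize 1.6x1 + 18.45x2 + 1.12x3 + 0.18x4 + 0.39x5 subject to:
  10x1 + 4x4 + 3x5 ≥ 5   (silicon)
  65.3x1 + 0.1x2 + 0.1x3 + 3.2x4 + 3.3x5 ≥ 69.9   (carbon)
  998x2 + 5x4 + 1x5 ≥ 1721   (nickel)
  x1, x2, x3, x4, x5 ≥ 0.
The optimal basis is {ferromanganese, nickel briquettes}; pure iron, return scrap, scrap grade B drop out. The carbon and nickel requirements are met with equality.
Solving gives x1 = 1.068, x2 = 1.724.
Hence cost = 1.6·1.068 + 18.45·1.724 = £33.5166.

£33.52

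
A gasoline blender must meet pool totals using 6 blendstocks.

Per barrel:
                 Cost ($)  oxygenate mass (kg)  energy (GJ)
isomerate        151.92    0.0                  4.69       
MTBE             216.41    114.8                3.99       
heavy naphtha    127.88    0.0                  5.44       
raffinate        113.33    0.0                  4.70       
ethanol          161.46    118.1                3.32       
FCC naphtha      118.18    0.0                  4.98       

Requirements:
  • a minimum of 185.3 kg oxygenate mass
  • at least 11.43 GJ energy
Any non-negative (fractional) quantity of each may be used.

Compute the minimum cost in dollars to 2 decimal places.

Treat it as an LP. Let x1 = barrels of isomerate, x2 = barrels of MTBE, x3 = barrels of heavy naphtha, x4 = barrels of raffinate, x5 = barrels of ethanol, x6 = barrels of FCC naphtha.
Minimize 151.92x1 + 216.41x2 + 127.88x3 + 113.33x4 + 161.46x5 + 118.18x6 with:
  114.8x2 + 118.1x5 ≥ 185.3   (oxygenate mass)
  4.69x1 + 3.99x2 + 5.44x3 + 4.7x4 + 3.32x5 + 4.98x6 ≥ 11.43   (energy)
  x1, x2, x3, x4, x5, x6 ≥ 0.
The optimal basis is {heavy naphtha, ethanol}; isomerate, MTBE, raffinate, FCC naphtha drop out. Binding constraints: oxygenate mass and energy.
Solving gives x3 = 1.14355, x5 = 1.56901.
Hence cost = 127.88·1.14355 + 161.46·1.56901 = $399.5695.

$399.57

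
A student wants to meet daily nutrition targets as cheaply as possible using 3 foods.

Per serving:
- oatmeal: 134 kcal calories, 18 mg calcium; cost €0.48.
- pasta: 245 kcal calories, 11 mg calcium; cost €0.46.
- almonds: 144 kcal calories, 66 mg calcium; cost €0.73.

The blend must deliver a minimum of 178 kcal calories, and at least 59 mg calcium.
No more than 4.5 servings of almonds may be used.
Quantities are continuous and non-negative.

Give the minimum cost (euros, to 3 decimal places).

This is a linear program. Let x1 = servings of oatmeal, x2 = servings of pasta, x3 = servings of almonds.
Minimize 0.48x1 + 0.46x2 + 0.73x3 s.t.:
  134x1 + 245x2 + 144x3 ≥ 178   (calories)
  18x1 + 11x2 + 66x3 ≥ 59   (calcium)
  x3 ≤ 4.5
  x1, x2, x3 ≥ 0.
The minimum-cost mix takes nothing from oatmeal — only pasta, almonds. There the calories and calcium constraints are tight.
Optimal quantities: pasta = 0.223 servings, almonds = 0.8568 servings.
Total cost: 0.46·0.223 + 0.73·0.8568 = 0.72804.

€0.728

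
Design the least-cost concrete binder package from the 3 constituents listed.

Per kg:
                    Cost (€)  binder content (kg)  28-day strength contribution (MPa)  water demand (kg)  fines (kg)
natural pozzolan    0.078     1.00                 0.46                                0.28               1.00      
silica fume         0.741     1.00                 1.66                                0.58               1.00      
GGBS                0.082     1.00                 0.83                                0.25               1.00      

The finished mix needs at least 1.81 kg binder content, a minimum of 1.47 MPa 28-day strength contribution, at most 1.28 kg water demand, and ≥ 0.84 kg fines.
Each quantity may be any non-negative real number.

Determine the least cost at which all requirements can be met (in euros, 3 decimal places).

€0.148

Let x1 = kg of natural pozzolan, x2 = kg of silica fume, x3 = kg of GGBS.
min 0.078x1 + 0.741x2 + 0.082x3 subject to:
  1x1 + 1x2 + 1x3 ≥ 1.81   (binder content)
  0.46x1 + 1.66x2 + 0.83x3 ≥ 1.47   (28-day strength contribution)
  0.28x1 + 0.58x2 + 0.25x3 ≤ 1.28   (water demand)
  1x1 + 1x2 + 1x3 ≥ 0.84   (fines)
  x1, x2, x3 ≥ 0.
The cheapest feasible vertex uses only natural pozzolan, GGBS; silica fume is not used. The binder content and 28-day strength contribution requirements are met with equality.
So natural pozzolan = 0.0873 kg, GGBS = 1.723 kg.
Total cost: 0.078·0.0873 + 0.082·1.723 = 0.14810.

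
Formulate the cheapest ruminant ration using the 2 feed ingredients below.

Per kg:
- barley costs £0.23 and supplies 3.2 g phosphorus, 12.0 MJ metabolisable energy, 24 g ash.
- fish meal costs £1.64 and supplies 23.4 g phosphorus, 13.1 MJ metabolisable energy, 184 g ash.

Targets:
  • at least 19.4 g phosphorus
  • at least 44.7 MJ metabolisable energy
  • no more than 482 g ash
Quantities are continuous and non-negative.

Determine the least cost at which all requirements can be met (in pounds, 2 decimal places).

Let x1 = kg of barley, x2 = kg of fish meal.
min 0.23x1 + 1.64x2 with:
  3.2x1 + 23.4x2 ≥ 19.4   (phosphorus)
  12x1 + 13.1x2 ≥ 44.7   (metabolisable energy)
  24x1 + 184x2 ≤ 482   (ash)
  x1, x2 ≥ 0.
Both inputs are positive at the optimum. Binding constraints: phosphorus and metabolisable energy.
Optimal quantities: barley = 3.315 kg, fish meal = 0.3758 kg.
Total cost: 0.23·3.315 + 1.64·0.3758 = 1.3788.

£1.38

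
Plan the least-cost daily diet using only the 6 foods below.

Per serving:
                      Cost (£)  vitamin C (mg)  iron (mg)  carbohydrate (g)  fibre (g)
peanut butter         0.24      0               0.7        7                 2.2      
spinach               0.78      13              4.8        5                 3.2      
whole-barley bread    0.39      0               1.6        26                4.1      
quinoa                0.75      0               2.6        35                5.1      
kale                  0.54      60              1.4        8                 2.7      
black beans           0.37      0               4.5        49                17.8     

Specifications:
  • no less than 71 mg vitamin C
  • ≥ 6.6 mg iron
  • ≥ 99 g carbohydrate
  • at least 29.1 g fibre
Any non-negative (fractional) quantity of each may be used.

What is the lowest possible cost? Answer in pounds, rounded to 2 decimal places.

This is a linear program. Let x1 = servings of peanut butter, x2 = servings of spinach, x3 = servings of whole-barley bread, x4 = servings of quinoa, x5 = servings of kale, x6 = servings of black beans.
Minimise 0.24x1 + 0.78x2 + 0.39x3 + 0.75x4 + 0.54x5 + 0.37x6 subject to:
  13x2 + 60x5 ≥ 71   (vitamin C)
  0.7x1 + 4.8x2 + 1.6x3 + 2.6x4 + 1.4x5 + 4.5x6 ≥ 6.6   (iron)
  7x1 + 5x2 + 26x3 + 35x4 + 8x5 + 49x6 ≥ 99   (carbohydrate)
  2.2x1 + 3.2x2 + 4.1x3 + 5.1x4 + 2.7x5 + 17.8x6 ≥ 29.1   (fibre)
  x1, x2, x3, x4, x5, x6 ≥ 0.
At the optimum only kale, black beans are positive (peanut butter, spinach, whole-barley bread, quinoa = 0). Binding constraints: vitamin C and carbohydrate.
Optimal quantities: kale = 1.1833 servings, black beans = 1.8272 servings.
Cost = 0.54·1.1833 + 0.37·1.8272 = 1.31505.

£1.32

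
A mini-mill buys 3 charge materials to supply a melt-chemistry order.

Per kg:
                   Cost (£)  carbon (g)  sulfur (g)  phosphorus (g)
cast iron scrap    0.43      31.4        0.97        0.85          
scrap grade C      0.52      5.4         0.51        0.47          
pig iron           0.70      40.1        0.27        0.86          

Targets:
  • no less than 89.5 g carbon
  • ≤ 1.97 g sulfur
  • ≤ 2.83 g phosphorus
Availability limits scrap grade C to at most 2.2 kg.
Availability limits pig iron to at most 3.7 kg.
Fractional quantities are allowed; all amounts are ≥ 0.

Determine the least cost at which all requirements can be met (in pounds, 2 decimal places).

£1.35

Treat it as an LP. Let x1 = kg of cast iron scrap, x2 = kg of scrap grade C, x3 = kg of pig iron.
Minimise 0.43x1 + 0.52x2 + 0.7x3 s.t.:
  31.4x1 + 5.4x2 + 40.1x3 ≥ 89.5   (carbon)
  0.97x1 + 0.51x2 + 0.27x3 ≤ 1.97   (sulfur)
  0.85x1 + 0.47x2 + 0.86x3 ≤ 2.83   (phosphorus)
  x2 ≤ 2.2
  x3 ≤ 3.7
  x1, x2, x3 ≥ 0.
The cheapest feasible vertex uses only cast iron scrap, pig iron; scrap grade C is not used. The carbon and sulfur requirements are met with equality.
So cast iron scrap = 1.803 kg, pig iron = 0.8204 kg.
Total cost: 0.43·1.803 + 0.7·0.8204 = 1.3496.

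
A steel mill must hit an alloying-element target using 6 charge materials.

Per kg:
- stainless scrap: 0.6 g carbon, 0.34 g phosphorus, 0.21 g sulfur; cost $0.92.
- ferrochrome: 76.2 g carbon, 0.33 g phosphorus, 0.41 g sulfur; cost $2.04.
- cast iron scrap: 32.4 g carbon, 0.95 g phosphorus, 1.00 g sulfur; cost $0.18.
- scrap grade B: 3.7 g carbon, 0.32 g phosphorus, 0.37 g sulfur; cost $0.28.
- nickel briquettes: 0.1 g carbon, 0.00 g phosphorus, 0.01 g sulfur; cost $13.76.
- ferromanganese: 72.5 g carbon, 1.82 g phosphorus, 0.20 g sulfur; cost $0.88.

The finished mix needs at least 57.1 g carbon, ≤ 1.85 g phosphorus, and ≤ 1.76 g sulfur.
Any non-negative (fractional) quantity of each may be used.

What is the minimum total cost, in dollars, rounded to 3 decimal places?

$0.318

Set it up as a linear program. Let x1 = kg of stainless scrap, x2 = kg of ferrochrome, x3 = kg of cast iron scrap, x4 = kg of scrap grade B, x5 = kg of nickel briquettes, x6 = kg of ferromanganese.
min 0.92x1 + 2.04x2 + 0.18x3 + 0.28x4 + 13.76x5 + 0.88x6 subject to:
  0.6x1 + 76.2x2 + 32.4x3 + 3.7x4 + 0.1x5 + 72.5x6 ≥ 57.1   (carbon)
  0.34x1 + 0.33x2 + 0.95x3 + 0.32x4 + 1.82x6 ≤ 1.85   (phosphorus)
  0.21x1 + 0.41x2 + 1x3 + 0.37x4 + 0.01x5 + 0.2x6 ≤ 1.76   (sulfur)
  x1, x2, x3, x4, x5, x6 ≥ 0.
The minimum-cost mix takes nothing from stainless scrap, ferrochrome, scrap grade B, nickel briquettes — only cast iron scrap, ferromanganese. There the carbon and sulfur constraints are tight.
Optimal quantities: cast iron scrap = 1.76 kg, ferromanganese = 0.001151 kg.
Cost = 0.18·1.76 + 0.88·0.001151 = 0.31781.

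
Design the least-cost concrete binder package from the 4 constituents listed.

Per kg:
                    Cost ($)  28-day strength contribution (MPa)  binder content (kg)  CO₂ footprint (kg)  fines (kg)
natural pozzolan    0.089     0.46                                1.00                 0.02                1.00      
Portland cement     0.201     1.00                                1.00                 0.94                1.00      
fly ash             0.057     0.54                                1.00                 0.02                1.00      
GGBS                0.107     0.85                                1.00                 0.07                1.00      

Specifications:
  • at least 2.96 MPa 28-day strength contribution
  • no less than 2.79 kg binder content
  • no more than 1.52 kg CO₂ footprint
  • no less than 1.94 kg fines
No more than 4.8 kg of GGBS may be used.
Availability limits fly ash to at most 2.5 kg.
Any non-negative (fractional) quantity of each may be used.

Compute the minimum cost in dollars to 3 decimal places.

This is a linear program. Let x1 = kg of natural pozzolan, x2 = kg of Portland cement, x3 = kg of fly ash, x4 = kg of GGBS.
min 0.089x1 + 0.201x2 + 0.057x3 + 0.107x4 with:
  0.46x1 + 1x2 + 0.54x3 + 0.85x4 ≥ 2.96   (28-day strength contribution)
  1x1 + 1x2 + 1x3 + 1x4 ≥ 2.79   (binder content)
  0.02x1 + 0.94x2 + 0.02x3 + 0.07x4 ≤ 1.52   (CO₂ footprint)
  1x1 + 1x2 + 1x3 + 1x4 ≥ 1.94   (fines)
  x4 ≤ 4.8
  x3 ≤ 2.5
  x1, x2, x3, x4 ≥ 0.
At the optimum only fly ash, GGBS are positive (natural pozzolan, Portland cement = 0). Binding constraints: 28-day strength contribution and the fly ash cap.
Optimal quantities: fly ash = 2.5 kg, GGBS = 1.894 kg.
Cost = 0.057·2.5 + 0.107·1.894 = 0.34516.

$0.345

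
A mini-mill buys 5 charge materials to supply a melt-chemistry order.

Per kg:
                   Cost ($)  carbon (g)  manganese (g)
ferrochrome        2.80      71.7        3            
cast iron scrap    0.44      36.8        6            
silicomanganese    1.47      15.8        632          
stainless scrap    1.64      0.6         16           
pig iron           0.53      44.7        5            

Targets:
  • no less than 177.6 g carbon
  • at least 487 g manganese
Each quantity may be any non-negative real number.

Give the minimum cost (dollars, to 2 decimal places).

$3.06

Treat it as an LP. Let x1 = kg of ferrochrome, x2 = kg of cast iron scrap, x3 = kg of silicomanganese, x4 = kg of stainless scrap, x5 = kg of pig iron.
Minimize 2.8x1 + 0.44x2 + 1.47x3 + 1.64x4 + 0.53x5 s.t.:
  71.7x1 + 36.8x2 + 15.8x3 + 0.6x4 + 44.7x5 ≥ 177.6   (carbon)
  3x1 + 6x2 + 632x3 + 16x4 + 5x5 ≥ 487   (manganese)
  x1, x2, x3, x4, x5 ≥ 0.
The minimum-cost mix takes nothing from ferrochrome, stainless scrap, pig iron — only cast iron scrap, silicomanganese. Binding constraints: carbon and manganese.
Optimal quantities: cast iron scrap = 4.514 kg, silicomanganese = 0.7277 kg.
Objective = 0.44·4.514 + 1.47·0.7277 = 3.0559.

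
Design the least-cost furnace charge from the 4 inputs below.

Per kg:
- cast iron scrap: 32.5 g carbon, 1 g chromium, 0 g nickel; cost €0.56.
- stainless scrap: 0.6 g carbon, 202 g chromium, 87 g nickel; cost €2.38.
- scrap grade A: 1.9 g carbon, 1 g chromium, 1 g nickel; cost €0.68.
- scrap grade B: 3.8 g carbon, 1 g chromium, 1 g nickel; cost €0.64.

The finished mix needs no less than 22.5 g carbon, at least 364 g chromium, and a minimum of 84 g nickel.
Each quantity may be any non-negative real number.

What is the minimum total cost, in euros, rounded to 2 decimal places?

Let x1 = kg of cast iron scrap, x2 = kg of stainless scrap, x3 = kg of scrap grade A, x4 = kg of scrap grade B.
Minimize 0.56x1 + 2.38x2 + 0.68x3 + 0.64x4 s.t.:
  32.5x1 + 0.6x2 + 1.9x3 + 3.8x4 ≥ 22.5   (carbon)
  1x1 + 202x2 + 1x3 + 1x4 ≥ 364   (chromium)
  87x2 + 1x3 + 1x4 ≥ 84   (nickel)
  x1, x2, x3, x4 ≥ 0.
The cheapest feasible vertex uses only cast iron scrap, stainless scrap; scrap grade A, scrap grade B are not used. Binding constraints: carbon and chromium.
Solving gives x1 = 0.6591, x2 = 1.799.
Objective = 0.56·0.6591 + 2.38·1.799 = 4.6507.

€4.65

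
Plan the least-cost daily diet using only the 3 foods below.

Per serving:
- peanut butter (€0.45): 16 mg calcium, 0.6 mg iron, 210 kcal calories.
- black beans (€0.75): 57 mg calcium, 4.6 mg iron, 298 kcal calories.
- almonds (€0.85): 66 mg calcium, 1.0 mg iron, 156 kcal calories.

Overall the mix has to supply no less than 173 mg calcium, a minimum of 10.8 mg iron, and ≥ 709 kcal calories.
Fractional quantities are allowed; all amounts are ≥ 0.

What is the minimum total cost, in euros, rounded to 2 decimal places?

€2.26

Set it up as a linear program. Let x1 = servings of peanut butter, x2 = servings of black beans, x3 = servings of almonds.
Minimize 0.45x1 + 0.75x2 + 0.85x3 subject to:
  16x1 + 57x2 + 66x3 ≥ 173   (calcium)
  0.6x1 + 4.6x2 + 1x3 ≥ 10.8   (iron)
  210x1 + 298x2 + 156x3 ≥ 709   (calories)
  x1, x2, x3 ≥ 0.
The minimum-cost mix takes nothing from peanut butter — only black beans, almonds. The calcium and iron requirements are met with equality.
Solving gives x2 = 2.189, x3 = 0.7307.
Cost = 0.75·2.189 + 0.85·0.7307 = 2.2628.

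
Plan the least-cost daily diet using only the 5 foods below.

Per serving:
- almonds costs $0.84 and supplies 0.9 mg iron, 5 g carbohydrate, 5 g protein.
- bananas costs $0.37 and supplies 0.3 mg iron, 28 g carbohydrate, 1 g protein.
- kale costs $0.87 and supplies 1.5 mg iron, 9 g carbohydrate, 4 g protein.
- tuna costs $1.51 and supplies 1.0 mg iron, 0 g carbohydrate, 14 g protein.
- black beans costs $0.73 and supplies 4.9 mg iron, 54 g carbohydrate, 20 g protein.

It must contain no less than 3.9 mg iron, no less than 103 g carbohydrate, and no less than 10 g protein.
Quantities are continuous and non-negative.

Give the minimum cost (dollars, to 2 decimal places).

$1.37

Let x1 = servings of almonds, x2 = servings of bananas, x3 = servings of kale, x4 = servings of tuna, x5 = servings of black beans.
Minimize 0.84x1 + 0.37x2 + 0.87x3 + 1.51x4 + 0.73x5 s.t.:
  0.9x1 + 0.3x2 + 1.5x3 + 1x4 + 4.9x5 ≥ 3.9   (iron)
  5x1 + 28x2 + 9x3 + 54x5 ≥ 103   (carbohydrate)
  5x1 + 1x2 + 4x3 + 14x4 + 20x5 ≥ 10   (protein)
  x1, x2, x3, x4, x5 ≥ 0.
The minimum-cost mix takes nothing from almonds, kale, tuna — only bananas, black beans. The iron and carbohydrate requirements are met with equality.
So bananas = 2.431 servings, black beans = 0.6471 servings.
Objective = 0.37·2.431 + 0.73·0.6471 = 1.3719.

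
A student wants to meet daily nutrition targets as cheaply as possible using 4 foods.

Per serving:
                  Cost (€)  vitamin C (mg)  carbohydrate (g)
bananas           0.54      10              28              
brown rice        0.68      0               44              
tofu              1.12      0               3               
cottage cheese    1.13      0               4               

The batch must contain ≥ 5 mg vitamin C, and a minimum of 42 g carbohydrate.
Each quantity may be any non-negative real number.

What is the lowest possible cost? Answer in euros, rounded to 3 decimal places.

Let x1 = servings of bananas, x2 = servings of brown rice, x3 = servings of tofu, x4 = servings of cottage cheese.
min 0.54x1 + 0.68x2 + 1.12x3 + 1.13x4 with:
  10x1 ≥ 5   (vitamin C)
  28x1 + 44x2 + 3x3 + 4x4 ≥ 42   (carbohydrate)
  x1, x2, x3, x4 ≥ 0.
The minimum-cost mix takes nothing from tofu, cottage cheese — only bananas, brown rice. Binding constraints: vitamin C and carbohydrate.
Optimal quantities: bananas = 0.5 servings, brown rice = 0.6364 servings.
Total cost: 0.54·0.5 + 0.68·0.6364 = 0.70275.

€0.703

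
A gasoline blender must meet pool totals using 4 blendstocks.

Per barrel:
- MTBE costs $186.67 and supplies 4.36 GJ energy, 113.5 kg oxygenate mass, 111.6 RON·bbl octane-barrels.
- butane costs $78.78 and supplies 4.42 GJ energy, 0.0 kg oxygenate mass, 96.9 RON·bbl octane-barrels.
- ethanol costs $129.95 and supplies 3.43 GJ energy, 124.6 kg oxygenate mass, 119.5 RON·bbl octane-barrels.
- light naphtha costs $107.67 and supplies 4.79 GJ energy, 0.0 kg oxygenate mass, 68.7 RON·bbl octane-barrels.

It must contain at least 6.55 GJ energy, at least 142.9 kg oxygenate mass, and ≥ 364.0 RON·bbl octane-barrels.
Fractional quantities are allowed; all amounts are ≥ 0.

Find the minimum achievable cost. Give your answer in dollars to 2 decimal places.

This is a linear program. Let x1 = barrels of MTBE, x2 = barrels of butane, x3 = barrels of ethanol, x4 = barrels of light naphtha.
Minimise 186.67x1 + 78.78x2 + 129.95x3 + 107.67x4 subject to:
  4.36x1 + 4.42x2 + 3.43x3 + 4.79x4 ≥ 6.55   (energy)
  113.5x1 + 124.6x3 ≥ 142.9   (oxygenate mass)
  111.6x1 + 96.9x2 + 119.5x3 + 68.7x4 ≥ 364   (octane-barrels)
  x1, x2, x3, x4 ≥ 0.
The optimal basis is {butane, ethanol}; MTBE, light naphtha drop out. The oxygenate mass and octane-barrels requirements are met with equality.
Optimal quantities: butane = 2.3421 barrels, ethanol = 1.1469 barrels.
Hence cost = 78.78·2.3421 + 129.95·1.1469 = $333.5503.

$333.55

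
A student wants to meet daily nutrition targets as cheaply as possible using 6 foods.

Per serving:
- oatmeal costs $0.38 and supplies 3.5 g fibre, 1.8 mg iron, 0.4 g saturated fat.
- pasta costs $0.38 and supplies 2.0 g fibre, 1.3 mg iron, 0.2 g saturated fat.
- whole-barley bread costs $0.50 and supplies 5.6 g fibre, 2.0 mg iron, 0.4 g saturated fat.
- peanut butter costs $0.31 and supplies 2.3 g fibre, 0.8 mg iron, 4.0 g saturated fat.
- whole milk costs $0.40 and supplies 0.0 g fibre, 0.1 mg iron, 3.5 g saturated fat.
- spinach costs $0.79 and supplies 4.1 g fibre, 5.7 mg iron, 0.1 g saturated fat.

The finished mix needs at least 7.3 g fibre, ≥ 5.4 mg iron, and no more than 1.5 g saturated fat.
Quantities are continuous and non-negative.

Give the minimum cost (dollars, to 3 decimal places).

Treat it as an LP. Let x1 = servings of oatmeal, x2 = servings of pasta, x3 = servings of whole-barley bread, x4 = servings of peanut butter, x5 = servings of whole milk, x6 = servings of spinach.
Minimise 0.38x1 + 0.38x2 + 0.5x3 + 0.31x4 + 0.4x5 + 0.79x6 with:
  3.5x1 + 2x2 + 5.6x3 + 2.3x4 + 4.1x6 ≥ 7.3   (fibre)
  1.8x1 + 1.3x2 + 2x3 + 0.8x4 + 0.1x5 + 5.7x6 ≥ 5.4   (iron)
  0.4x1 + 0.2x2 + 0.4x3 + 4x4 + 3.5x5 + 0.1x6 ≤ 1.5   (saturated fat)
  x1, x2, x3, x4, x5, x6 ≥ 0.
The optimal basis is {whole-barley bread, spinach}; oatmeal, pasta, peanut butter, whole milk drop out. Binding constraints: fibre and iron.
Optimal quantities: whole-barley bread = 0.8208 servings, spinach = 0.6594 servings.
Total cost: 0.5·0.8208 + 0.79·0.6594 = 0.93133.

$0.931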